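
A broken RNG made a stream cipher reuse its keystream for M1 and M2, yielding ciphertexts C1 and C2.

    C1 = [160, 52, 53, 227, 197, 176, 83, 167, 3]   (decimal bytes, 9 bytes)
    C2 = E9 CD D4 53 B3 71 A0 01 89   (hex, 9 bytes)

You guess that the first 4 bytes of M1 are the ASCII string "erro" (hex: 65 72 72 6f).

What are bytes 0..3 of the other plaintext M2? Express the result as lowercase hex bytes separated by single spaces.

2c 8b 93 df

First, C1 ⊕ C2 = (M1 ⊕ K) ⊕ (M2 ⊕ K) = M1 ⊕ M2, so the key drops out. Then M2 = (M1 ⊕ M2) ⊕ M1 over the first 4 bytes.
byte 0: (a0 ^ e9) ^ 65 = 49 ^ 65 = 2c
byte 1: (34 ^ cd) ^ 72 = f9 ^ 72 = 8b
byte 2: (35 ^ d4) ^ 72 = e1 ^ 72 = 93
byte 3: (e3 ^ 53) ^ 6f = b0 ^ 6f = df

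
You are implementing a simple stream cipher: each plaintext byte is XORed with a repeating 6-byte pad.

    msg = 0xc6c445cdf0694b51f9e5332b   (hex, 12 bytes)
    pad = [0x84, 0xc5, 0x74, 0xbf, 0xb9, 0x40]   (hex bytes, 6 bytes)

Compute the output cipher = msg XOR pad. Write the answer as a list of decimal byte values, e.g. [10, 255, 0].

The 6-byte key repeats, so the effective keystream is 84 c5 74 bf b9 40 84 c5 74 bf b9 40.
byte 0: c6 ^ 84 = 42
byte 1: c4 ^ c5 = 01
byte 2: 45 ^ 74 = 31
byte 3: cd ^ bf = 72
byte 4: f0 ^ b9 = 49
byte 5: 69 ^ 40 = 29
byte 6: 4b ^ 84 = cf
byte 7: 51 ^ c5 = 94
byte 8: f9 ^ 74 = 8d
byte 9: e5 ^ bf = 5a
byte 10: 33 ^ b9 = 8a
byte 11: 2b ^ 40 = 6b

[66, 1, 49, 114, 73, 41, 207, 148, 141, 90, 138, 107]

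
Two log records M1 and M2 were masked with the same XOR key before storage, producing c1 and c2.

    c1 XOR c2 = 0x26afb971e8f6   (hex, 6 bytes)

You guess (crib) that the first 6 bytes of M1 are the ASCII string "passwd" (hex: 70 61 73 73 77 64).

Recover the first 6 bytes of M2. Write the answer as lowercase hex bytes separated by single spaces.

56 ce ca 02 9f 92

Since c1 ⊕ c2 = M1 ⊕ M2, XORing with the guessed M1 bytes yields the corresponding M2 bytes: M2 = (c1 ⊕ c2) ⊕ M1.
 38 ⊕ 112 =  86
175 ⊕  97 = 206
185 ⊕ 115 = 202
113 ⊕ 115 =   2
232 ⊕ 119 = 159
246 ⊕ 100 = 146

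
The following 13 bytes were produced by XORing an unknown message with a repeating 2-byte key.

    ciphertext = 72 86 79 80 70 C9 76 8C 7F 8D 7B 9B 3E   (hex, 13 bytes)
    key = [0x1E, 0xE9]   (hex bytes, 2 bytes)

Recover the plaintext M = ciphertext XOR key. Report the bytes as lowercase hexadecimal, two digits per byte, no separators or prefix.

The 2-byte key repeats, so the effective keystream is 1e e9 1e e9 1e e9 1e e9 1e e9 1e e9 1e.
byte 0: 72 ⊕ 1e = 6c
byte 1: 86 ⊕ e9 = 6f
byte 2: 79 ⊕ 1e = 67
byte 3: 80 ⊕ e9 = 69
byte 4: 70 ⊕ 1e = 6e
byte 5: c9 ⊕ e9 = 20
byte 6: 76 ⊕ 1e = 68
byte 7: 8c ⊕ e9 = 65
byte 8: 7f ⊕ 1e = 61
byte 9: 8d ⊕ e9 = 64
byte 10: 7b ⊕ 1e = 65
byte 11: 9b ⊕ e9 = 72
byte 12: 3e ⊕ 1e = 20

6c6f67696e2068656164657220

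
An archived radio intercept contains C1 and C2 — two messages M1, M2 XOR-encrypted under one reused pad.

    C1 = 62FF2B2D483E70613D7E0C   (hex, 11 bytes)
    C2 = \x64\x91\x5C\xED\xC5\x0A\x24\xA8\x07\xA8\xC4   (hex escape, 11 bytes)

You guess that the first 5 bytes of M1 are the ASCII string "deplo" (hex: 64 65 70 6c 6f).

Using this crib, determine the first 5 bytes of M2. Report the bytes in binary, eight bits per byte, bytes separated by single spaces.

First, C1 ⊕ C2 = (M1 ⊕ K) ⊕ (M2 ⊕ K) = M1 ⊕ M2, so the key drops out. Then M2 = (M1 ⊕ M2) ⊕ M1 over the first 5 bytes.
byte 0: (62 ^ 64) ^ 64 = 06 ^ 64 = 62
byte 1: (ff ^ 91) ^ 65 = 6e ^ 65 = 0b
byte 2: (2b ^ 5c) ^ 70 = 77 ^ 70 = 07
byte 3: (2d ^ ed) ^ 6c = c0 ^ 6c = ac
byte 4: (48 ^ c5) ^ 6f = 8d ^ 6f = e2

01100010 00001011 00000111 10101100 11100010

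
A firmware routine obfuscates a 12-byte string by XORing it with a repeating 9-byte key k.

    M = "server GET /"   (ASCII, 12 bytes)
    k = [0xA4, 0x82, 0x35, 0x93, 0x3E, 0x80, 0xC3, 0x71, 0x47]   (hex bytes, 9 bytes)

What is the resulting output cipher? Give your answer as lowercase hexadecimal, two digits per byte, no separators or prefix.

The 9-byte key repeats, so the effective keystream is a4 82 35 93 3e 80 c3 71 47 a4 82 35.
byte 0: 01110011 XOR 10100100 = 11010111
byte 1: 01100101 XOR 10000010 = 11100111
byte 2: 01110010 XOR 00110101 = 01000111
byte 3: 01110110 XOR 10010011 = 11100101
byte 4: 01100101 XOR 00111110 = 01011011
byte 5: 01110010 XOR 10000000 = 11110010
byte 6: 00100000 XOR 11000011 = 11100011
byte 7: 01000111 XOR 01110001 = 00110110
byte 8: 01000101 XOR 01000111 = 00000010
byte 9: 01010100 XOR 10100100 = 11110000
byte 10: 00100000 XOR 10000010 = 10100010
byte 11: 00101111 XOR 00110101 = 00011010

d7e747e55bf2e33602f0a21a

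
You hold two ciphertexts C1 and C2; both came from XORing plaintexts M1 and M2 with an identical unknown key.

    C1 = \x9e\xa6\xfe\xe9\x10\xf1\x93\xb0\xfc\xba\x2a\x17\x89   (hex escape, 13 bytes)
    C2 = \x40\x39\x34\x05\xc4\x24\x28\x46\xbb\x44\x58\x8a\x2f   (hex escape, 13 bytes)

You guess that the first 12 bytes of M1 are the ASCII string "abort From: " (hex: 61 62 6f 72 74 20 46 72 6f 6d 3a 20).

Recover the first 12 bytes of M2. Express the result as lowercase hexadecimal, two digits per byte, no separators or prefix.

bffda59ea0f5fd84289348bd

First, C1 ⊕ C2 = (M1 ⊕ K) ⊕ (M2 ⊕ K) = M1 ⊕ M2, so the key drops out. Then M2 = (M1 ⊕ M2) ⊕ M1 over the first 12 bytes.
byte 0: (9e XOR 40) XOR 61 = de XOR 61 = bf
byte 1: (a6 XOR 39) XOR 62 = 9f XOR 62 = fd
byte 2: (fe XOR 34) XOR 6f = ca XOR 6f = a5
byte 3: (e9 XOR 05) XOR 72 = ec XOR 72 = 9e
byte 4: (10 XOR c4) XOR 74 = d4 XOR 74 = a0
byte 5: (f1 XOR 24) XOR 20 = d5 XOR 20 = f5
byte 6: (93 XOR 28) XOR 46 = bb XOR 46 = fd
byte 7: (b0 XOR 46) XOR 72 = f6 XOR 72 = 84
byte 8: (fc XOR bb) XOR 6f = 47 XOR 6f = 28
byte 9: (ba XOR 44) XOR 6d = fe XOR 6d = 93
byte 10: (2a XOR 58) XOR 3a = 72 XOR 3a = 48
byte 11: (17 XOR 8a) XOR 20 = 9d XOR 20 = bd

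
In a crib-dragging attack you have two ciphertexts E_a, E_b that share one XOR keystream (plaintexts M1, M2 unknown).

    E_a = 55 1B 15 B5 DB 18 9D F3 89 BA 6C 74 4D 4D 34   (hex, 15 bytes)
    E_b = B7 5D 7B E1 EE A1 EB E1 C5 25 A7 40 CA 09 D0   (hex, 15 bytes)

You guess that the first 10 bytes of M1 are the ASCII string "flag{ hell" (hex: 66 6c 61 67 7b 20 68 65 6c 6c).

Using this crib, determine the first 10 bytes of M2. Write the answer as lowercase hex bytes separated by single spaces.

First, E_a ⊕ E_b = (M1 ⊕ K) ⊕ (M2 ⊕ K) = M1 ⊕ M2, so the key drops out. Then M2 = (M1 ⊕ M2) ⊕ M1 over the first 10 bytes.
byte 0: (55 ⊕ b7) ⊕ 66 = e2 ⊕ 66 = 84
byte 1: (1b ⊕ 5d) ⊕ 6c = 46 ⊕ 6c = 2a
byte 2: (15 ⊕ 7b) ⊕ 61 = 6e ⊕ 61 = 0f
byte 3: (b5 ⊕ e1) ⊕ 67 = 54 ⊕ 67 = 33
byte 4: (db ⊕ ee) ⊕ 7b = 35 ⊕ 7b = 4e
byte 5: (18 ⊕ a1) ⊕ 20 = b9 ⊕ 20 = 99
byte 6: (9d ⊕ eb) ⊕ 68 = 76 ⊕ 68 = 1e
byte 7: (f3 ⊕ e1) ⊕ 65 = 12 ⊕ 65 = 77
byte 8: (89 ⊕ c5) ⊕ 6c = 4c ⊕ 6c = 20
byte 9: (ba ⊕ 25) ⊕ 6c = 9f ⊕ 6c = f3

84 2a 0f 33 4e 99 1e 77 20 f3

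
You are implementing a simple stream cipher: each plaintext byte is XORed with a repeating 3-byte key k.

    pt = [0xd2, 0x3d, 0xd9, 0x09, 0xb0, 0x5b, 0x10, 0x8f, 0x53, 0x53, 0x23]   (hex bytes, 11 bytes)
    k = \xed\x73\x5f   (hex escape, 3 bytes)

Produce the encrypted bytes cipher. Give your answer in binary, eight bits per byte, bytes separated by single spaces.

The 3-byte key repeats, so the effective keystream is ed 73 5f ed 73 5f ed 73 5f ed 73.
byte 0: d2 ^ ed = 3f
byte 1: 3d ^ 73 = 4e
byte 2: d9 ^ 5f = 86
byte 3: 09 ^ ed = e4
byte 4: b0 ^ 73 = c3
byte 5: 5b ^ 5f = 04
byte 6: 10 ^ ed = fd
byte 7: 8f ^ 73 = fc
byte 8: 53 ^ 5f = 0c
byte 9: 53 ^ ed = be
byte 10: 23 ^ 73 = 50

00111111 01001110 10000110 11100100 11000011 00000100 11111101 11111100 00001100 10111110 01010000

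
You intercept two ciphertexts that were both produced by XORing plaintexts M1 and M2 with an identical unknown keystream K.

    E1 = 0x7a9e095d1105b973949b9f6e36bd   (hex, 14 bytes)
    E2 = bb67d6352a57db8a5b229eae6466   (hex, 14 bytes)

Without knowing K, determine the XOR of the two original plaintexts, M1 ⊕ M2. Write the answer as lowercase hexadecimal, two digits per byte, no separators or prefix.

E1 ⊕ E2 = (M1 ⊕ K) ⊕ (M2 ⊕ K) = M1 ⊕ M2 — the shared key cancels under XOR.
7a ⊕ bb = c1
9e ⊕ 67 = f9
09 ⊕ d6 = df
5d ⊕ 35 = 68
11 ⊕ 2a = 3b
05 ⊕ 57 = 52
b9 ⊕ db = 62
73 ⊕ 8a = f9
94 ⊕ 5b = cf
9b ⊕ 22 = b9
9f ⊕ 9e = 01
6e ⊕ ae = c0
36 ⊕ 64 = 52
bd ⊕ 66 = db

c1f9df683b5262f9cfb901c052db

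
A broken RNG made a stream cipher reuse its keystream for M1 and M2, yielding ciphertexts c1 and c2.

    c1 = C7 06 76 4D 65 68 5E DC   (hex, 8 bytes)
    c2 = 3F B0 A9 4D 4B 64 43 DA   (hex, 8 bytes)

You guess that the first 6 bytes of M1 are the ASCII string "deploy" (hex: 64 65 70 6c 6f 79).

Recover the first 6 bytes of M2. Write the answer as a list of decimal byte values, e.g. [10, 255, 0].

First, c1 ⊕ c2 = (M1 ⊕ K) ⊕ (M2 ⊕ K) = M1 ⊕ M2, so the key drops out. Then M2 = (M1 ⊕ M2) ⊕ M1 over the first 6 bytes.
byte 0: (c7 XOR 3f) XOR 64 = f8 XOR 64 = 9c
byte 1: (06 XOR b0) XOR 65 = b6 XOR 65 = d3
byte 2: (76 XOR a9) XOR 70 = df XOR 70 = af
byte 3: (4d XOR 4d) XOR 6c = 00 XOR 6c = 6c
byte 4: (65 XOR 4b) XOR 6f = 2e XOR 6f = 41
byte 5: (68 XOR 64) XOR 79 = 0c XOR 79 = 75

[156, 211, 175, 108, 65, 117]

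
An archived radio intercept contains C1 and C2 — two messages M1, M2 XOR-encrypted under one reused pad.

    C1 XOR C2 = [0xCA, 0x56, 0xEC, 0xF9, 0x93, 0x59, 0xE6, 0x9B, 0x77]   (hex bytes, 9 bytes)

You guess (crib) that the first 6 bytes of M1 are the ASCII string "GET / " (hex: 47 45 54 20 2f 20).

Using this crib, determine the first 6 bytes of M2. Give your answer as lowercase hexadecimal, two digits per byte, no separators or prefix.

Since C1 ⊕ C2 = M1 ⊕ M2, XORing with the guessed M1 bytes yields the corresponding M2 bytes: M2 = (C1 ⊕ C2) ⊕ M1.
ca ⊕ 47 = 8d
56 ⊕ 45 = 13
ec ⊕ 54 = b8
f9 ⊕ 20 = d9
93 ⊕ 2f = bc
59 ⊕ 20 = 79

8d13b8d9bc79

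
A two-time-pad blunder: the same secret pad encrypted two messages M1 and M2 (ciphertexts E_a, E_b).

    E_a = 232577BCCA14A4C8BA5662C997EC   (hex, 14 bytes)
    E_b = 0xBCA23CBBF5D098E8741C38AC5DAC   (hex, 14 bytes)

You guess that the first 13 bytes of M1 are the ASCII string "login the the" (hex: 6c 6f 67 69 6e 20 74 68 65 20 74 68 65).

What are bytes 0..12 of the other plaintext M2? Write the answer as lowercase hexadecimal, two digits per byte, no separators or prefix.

First, E_a ⊕ E_b = (M1 ⊕ K) ⊕ (M2 ⊕ K) = M1 ⊕ M2, so the key drops out. Then M2 = (M1 ⊕ M2) ⊕ M1 over the first 13 bytes.
byte 0: (23 ⊕ bc) ⊕ 6c = 9f ⊕ 6c = f3
byte 1: (25 ⊕ a2) ⊕ 6f = 87 ⊕ 6f = e8
byte 2: (77 ⊕ 3c) ⊕ 67 = 4b ⊕ 67 = 2c
byte 3: (bc ⊕ bb) ⊕ 69 = 07 ⊕ 69 = 6e
byte 4: (ca ⊕ f5) ⊕ 6e = 3f ⊕ 6e = 51
byte 5: (14 ⊕ d0) ⊕ 20 = c4 ⊕ 20 = e4
byte 6: (a4 ⊕ 98) ⊕ 74 = 3c ⊕ 74 = 48
byte 7: (c8 ⊕ e8) ⊕ 68 = 20 ⊕ 68 = 48
byte 8: (ba ⊕ 74) ⊕ 65 = ce ⊕ 65 = ab
byte 9: (56 ⊕ 1c) ⊕ 20 = 4a ⊕ 20 = 6a
byte 10: (62 ⊕ 38) ⊕ 74 = 5a ⊕ 74 = 2e
byte 11: (c9 ⊕ ac) ⊕ 68 = 65 ⊕ 68 = 0d
byte 12: (97 ⊕ 5d) ⊕ 65 = ca ⊕ 65 = af

f3e82c6e51e44848ab6a2e0daf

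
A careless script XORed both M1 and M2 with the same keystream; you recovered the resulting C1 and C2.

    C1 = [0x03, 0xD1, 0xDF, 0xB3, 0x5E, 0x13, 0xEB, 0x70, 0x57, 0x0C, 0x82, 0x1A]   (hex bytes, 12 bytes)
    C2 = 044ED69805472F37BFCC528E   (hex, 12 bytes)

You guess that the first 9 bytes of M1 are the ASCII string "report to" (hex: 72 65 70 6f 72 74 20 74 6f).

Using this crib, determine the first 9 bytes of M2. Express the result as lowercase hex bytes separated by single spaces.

75 fa 79 44 29 20 e4 33 87

First, C1 ⊕ C2 = (M1 ⊕ K) ⊕ (M2 ⊕ K) = M1 ⊕ M2, so the key drops out. Then M2 = (M1 ⊕ M2) ⊕ M1 over the first 9 bytes.
byte 0: (03 ⊕ 04) ⊕ 72 = 07 ⊕ 72 = 75
byte 1: (d1 ⊕ 4e) ⊕ 65 = 9f ⊕ 65 = fa
byte 2: (df ⊕ d6) ⊕ 70 = 09 ⊕ 70 = 79
byte 3: (b3 ⊕ 98) ⊕ 6f = 2b ⊕ 6f = 44
byte 4: (5e ⊕ 05) ⊕ 72 = 5b ⊕ 72 = 29
byte 5: (13 ⊕ 47) ⊕ 74 = 54 ⊕ 74 = 20
byte 6: (eb ⊕ 2f) ⊕ 20 = c4 ⊕ 20 = e4
byte 7: (70 ⊕ 37) ⊕ 74 = 47 ⊕ 74 = 33
byte 8: (57 ⊕ bf) ⊕ 6f = e8 ⊕ 6f = 87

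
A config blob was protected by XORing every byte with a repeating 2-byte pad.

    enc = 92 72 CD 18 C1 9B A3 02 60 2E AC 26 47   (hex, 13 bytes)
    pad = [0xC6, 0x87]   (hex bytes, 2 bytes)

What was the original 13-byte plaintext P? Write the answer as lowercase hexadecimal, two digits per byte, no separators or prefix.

The 2-byte key repeats, so the effective keystream is c6 87 c6 87 c6 87 c6 87 c6 87 c6 87 c6.
byte 0: 92 ^ c6 = 54
byte 1: 72 ^ 87 = f5
byte 2: cd ^ c6 = 0b
byte 3: 18 ^ 87 = 9f
byte 4: c1 ^ c6 = 07
byte 5: 9b ^ 87 = 1c
byte 6: a3 ^ c6 = 65
byte 7: 02 ^ 87 = 85
byte 8: 60 ^ c6 = a6
byte 9: 2e ^ 87 = a9
byte 10: ac ^ c6 = 6a
byte 11: 26 ^ 87 = a1
byte 12: 47 ^ c6 = 81

54f50b9f071c6585a6a96aa181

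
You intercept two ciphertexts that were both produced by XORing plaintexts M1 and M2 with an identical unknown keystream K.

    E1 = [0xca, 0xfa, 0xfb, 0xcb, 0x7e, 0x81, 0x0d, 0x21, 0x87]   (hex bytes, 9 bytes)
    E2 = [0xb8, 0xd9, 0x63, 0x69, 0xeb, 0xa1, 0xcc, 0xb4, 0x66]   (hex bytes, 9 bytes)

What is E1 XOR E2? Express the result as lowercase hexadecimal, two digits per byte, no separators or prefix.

722398a29520c195e1

E1 ⊕ E2 = (M1 ⊕ K) ⊕ (M2 ⊕ K) = M1 ⊕ M2 — the shared key cancels under XOR.
ca ⊕ b8 = 72
fa ⊕ d9 = 23
fb ⊕ 63 = 98
cb ⊕ 69 = a2
7e ⊕ eb = 95
81 ⊕ a1 = 20
0d ⊕ cc = c1
21 ⊕ b4 = 95
87 ⊕ 66 = e1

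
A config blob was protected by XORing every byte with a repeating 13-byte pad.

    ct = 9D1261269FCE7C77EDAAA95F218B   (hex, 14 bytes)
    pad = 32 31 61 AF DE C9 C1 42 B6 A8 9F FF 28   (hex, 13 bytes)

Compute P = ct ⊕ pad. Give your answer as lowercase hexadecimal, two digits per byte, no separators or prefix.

af2300894107bd355b0236a009b9

The 13-byte key repeats, so the effective keystream is 32 31 61 af de c9 c1 42 b6 a8 9f ff 28 32.
byte 0: 9d ⊕ 32 = af
byte 1: 12 ⊕ 31 = 23
byte 2: 61 ⊕ 61 = 00
byte 3: 26 ⊕ af = 89
byte 4: 9f ⊕ de = 41
byte 5: ce ⊕ c9 = 07
byte 6: 7c ⊕ c1 = bd
byte 7: 77 ⊕ 42 = 35
byte 8: ed ⊕ b6 = 5b
byte 9: aa ⊕ a8 = 02
byte 10: a9 ⊕ 9f = 36
byte 11: 5f ⊕ ff = a0
byte 12: 21 ⊕ 28 = 09
byte 13: 8b ⊕ 32 = b9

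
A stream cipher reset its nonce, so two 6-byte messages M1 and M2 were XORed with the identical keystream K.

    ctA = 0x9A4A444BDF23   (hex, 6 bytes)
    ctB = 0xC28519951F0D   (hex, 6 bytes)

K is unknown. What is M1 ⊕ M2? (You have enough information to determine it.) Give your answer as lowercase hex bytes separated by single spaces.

58 cf 5d de c0 2e

ctA ⊕ ctB = (M1 ⊕ K) ⊕ (M2 ⊕ K) = M1 ⊕ M2 — the shared key cancels under XOR.
10011010 XOR 11000010 = 01011000
01001010 XOR 10000101 = 11001111
01000100 XOR 00011001 = 01011101
01001011 XOR 10010101 = 11011110
11011111 XOR 00011111 = 11000000
00100011 XOR 00001101 = 00101110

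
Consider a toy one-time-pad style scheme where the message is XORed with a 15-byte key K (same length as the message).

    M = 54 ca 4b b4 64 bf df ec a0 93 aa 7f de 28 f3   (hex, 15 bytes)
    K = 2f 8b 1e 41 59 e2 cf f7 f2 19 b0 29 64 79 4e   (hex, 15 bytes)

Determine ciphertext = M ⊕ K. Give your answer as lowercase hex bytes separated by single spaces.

7b 41 55 f5 3d 5d 10 1b 52 8a 1a 56 ba 51 bd

 84 ⊕  47 = 123
202 ⊕ 139 =  65
 75 ⊕  30 =  85
180 ⊕  65 = 245
100 ⊕  89 =  61
191 ⊕ 226 =  93
223 ⊕ 207 =  16
236 ⊕ 247 =  27
160 ⊕ 242 =  82
147 ⊕  25 = 138
170 ⊕ 176 =  26
127 ⊕  41 =  86
222 ⊕ 100 = 186
 40 ⊕ 121 =  81
243 ⊕  78 = 189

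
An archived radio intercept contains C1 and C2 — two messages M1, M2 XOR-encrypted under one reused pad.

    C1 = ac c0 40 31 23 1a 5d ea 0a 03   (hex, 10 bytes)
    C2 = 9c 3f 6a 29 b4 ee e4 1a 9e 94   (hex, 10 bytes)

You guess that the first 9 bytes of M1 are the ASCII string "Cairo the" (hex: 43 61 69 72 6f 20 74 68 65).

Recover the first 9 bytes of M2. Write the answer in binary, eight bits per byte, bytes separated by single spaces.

First, C1 ⊕ C2 = (M1 ⊕ K) ⊕ (M2 ⊕ K) = M1 ⊕ M2, so the key drops out. Then M2 = (M1 ⊕ M2) ⊕ M1 over the first 9 bytes.
byte 0: (ac ⊕ 9c) ⊕ 43 = 30 ⊕ 43 = 73
byte 1: (c0 ⊕ 3f) ⊕ 61 = ff ⊕ 61 = 9e
byte 2: (40 ⊕ 6a) ⊕ 69 = 2a ⊕ 69 = 43
byte 3: (31 ⊕ 29) ⊕ 72 = 18 ⊕ 72 = 6a
byte 4: (23 ⊕ b4) ⊕ 6f = 97 ⊕ 6f = f8
byte 5: (1a ⊕ ee) ⊕ 20 = f4 ⊕ 20 = d4
byte 6: (5d ⊕ e4) ⊕ 74 = b9 ⊕ 74 = cd
byte 7: (ea ⊕ 1a) ⊕ 68 = f0 ⊕ 68 = 98
byte 8: (0a ⊕ 9e) ⊕ 65 = 94 ⊕ 65 = f1

01110011 10011110 01000011 01101010 11111000 11010100 11001101 10011000 11110001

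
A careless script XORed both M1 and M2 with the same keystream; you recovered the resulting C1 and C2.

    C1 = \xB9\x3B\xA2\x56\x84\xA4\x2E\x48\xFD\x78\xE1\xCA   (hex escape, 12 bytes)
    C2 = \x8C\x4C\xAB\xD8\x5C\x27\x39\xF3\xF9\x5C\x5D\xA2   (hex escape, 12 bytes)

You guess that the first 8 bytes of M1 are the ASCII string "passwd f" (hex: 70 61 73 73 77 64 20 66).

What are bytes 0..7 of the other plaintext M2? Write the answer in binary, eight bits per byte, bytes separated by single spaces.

First, C1 ⊕ C2 = (M1 ⊕ K) ⊕ (M2 ⊕ K) = M1 ⊕ M2, so the key drops out. Then M2 = (M1 ⊕ M2) ⊕ M1 over the first 8 bytes.
byte 0: (b9 XOR 8c) XOR 70 = 35 XOR 70 = 45
byte 1: (3b XOR 4c) XOR 61 = 77 XOR 61 = 16
byte 2: (a2 XOR ab) XOR 73 = 09 XOR 73 = 7a
byte 3: (56 XOR d8) XOR 73 = 8e XOR 73 = fd
byte 4: (84 XOR 5c) XOR 77 = d8 XOR 77 = af
byte 5: (a4 XOR 27) XOR 64 = 83 XOR 64 = e7
byte 6: (2e XOR 39) XOR 20 = 17 XOR 20 = 37
byte 7: (48 XOR f3) XOR 66 = bb XOR 66 = dd

01000101 00010110 01111010 11111101 10101111 11100111 00110111 11011101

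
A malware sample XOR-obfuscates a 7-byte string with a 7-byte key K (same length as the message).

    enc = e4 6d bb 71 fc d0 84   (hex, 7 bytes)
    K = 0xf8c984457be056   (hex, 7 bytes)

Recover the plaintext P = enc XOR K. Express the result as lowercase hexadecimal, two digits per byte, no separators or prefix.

1ca43f348730d2

XOR is its own inverse, so applying the key byte-wise gives the result directly.
byte 0: 11100100 XOR 11111000 = 00011100
byte 1: 01101101 XOR 11001001 = 10100100
byte 2: 10111011 XOR 10000100 = 00111111
byte 3: 01110001 XOR 01000101 = 00110100
byte 4: 11111100 XOR 01111011 = 10000111
byte 5: 11010000 XOR 11100000 = 00110000
byte 6: 10000100 XOR 01010110 = 11010010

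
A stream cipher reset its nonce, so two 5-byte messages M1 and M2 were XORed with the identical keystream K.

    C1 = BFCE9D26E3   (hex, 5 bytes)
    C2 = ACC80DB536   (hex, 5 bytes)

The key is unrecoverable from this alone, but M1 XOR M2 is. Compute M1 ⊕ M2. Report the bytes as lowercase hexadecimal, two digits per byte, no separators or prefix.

13069093d5

C1 ⊕ C2 = (M1 ⊕ K) ⊕ (M2 ⊕ K) = M1 ⊕ M2 — the shared key cancels under XOR.
bf XOR ac = 13
ce XOR c8 = 06
9d XOR 0d = 90
26 XOR b5 = 93
e3 XOR 36 = d5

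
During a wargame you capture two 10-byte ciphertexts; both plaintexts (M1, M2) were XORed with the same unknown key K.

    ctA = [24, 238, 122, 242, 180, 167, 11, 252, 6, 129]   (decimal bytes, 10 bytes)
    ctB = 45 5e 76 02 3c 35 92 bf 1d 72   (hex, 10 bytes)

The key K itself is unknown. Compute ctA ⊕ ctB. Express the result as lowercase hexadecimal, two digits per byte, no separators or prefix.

ctA ⊕ ctB = (M1 ⊕ K) ⊕ (M2 ⊕ K) = M1 ⊕ M2 — the shared key cancels under XOR.
 24 ⊕  69 =  93
238 ⊕  94 = 176
122 ⊕ 118 =  12
242 ⊕   2 = 240
180 ⊕  60 = 136
167 ⊕  53 = 146
 11 ⊕ 146 = 153
252 ⊕ 191 =  67
  6 ⊕  29 =  27
129 ⊕ 114 = 243

5db00cf0889299431bf3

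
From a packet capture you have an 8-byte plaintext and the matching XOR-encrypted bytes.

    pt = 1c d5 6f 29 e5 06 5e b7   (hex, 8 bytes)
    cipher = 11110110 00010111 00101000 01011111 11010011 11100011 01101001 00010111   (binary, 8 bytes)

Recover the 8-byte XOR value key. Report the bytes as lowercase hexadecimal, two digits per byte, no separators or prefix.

Since cipher = pt ⊕ key, XORing both sides with pt gives key = pt ⊕ cipher.
1c ⊕ f6 = ea
d5 ⊕ 17 = c2
6f ⊕ 28 = 47
29 ⊕ 5f = 76
e5 ⊕ d3 = 36
06 ⊕ e3 = e5
5e ⊕ 69 = 37
b7 ⊕ 17 = a0

eac2477636e537a0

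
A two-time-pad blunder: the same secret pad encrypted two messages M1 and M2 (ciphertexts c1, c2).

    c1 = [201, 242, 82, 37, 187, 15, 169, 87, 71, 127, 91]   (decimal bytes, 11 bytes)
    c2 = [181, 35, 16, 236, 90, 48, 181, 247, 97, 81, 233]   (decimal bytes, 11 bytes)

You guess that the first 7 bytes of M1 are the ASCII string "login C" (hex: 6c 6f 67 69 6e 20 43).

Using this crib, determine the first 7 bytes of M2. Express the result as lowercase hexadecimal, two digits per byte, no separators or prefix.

10be25a08f1f5f

First, c1 ⊕ c2 = (M1 ⊕ K) ⊕ (M2 ⊕ K) = M1 ⊕ M2, so the key drops out. Then M2 = (M1 ⊕ M2) ⊕ M1 over the first 7 bytes.
byte 0: (c9 ^ b5) ^ 6c = 7c ^ 6c = 10
byte 1: (f2 ^ 23) ^ 6f = d1 ^ 6f = be
byte 2: (52 ^ 10) ^ 67 = 42 ^ 67 = 25
byte 3: (25 ^ ec) ^ 69 = c9 ^ 69 = a0
byte 4: (bb ^ 5a) ^ 6e = e1 ^ 6e = 8f
byte 5: (0f ^ 30) ^ 20 = 3f ^ 20 = 1f
byte 6: (a9 ^ b5) ^ 43 = 1c ^ 43 = 5f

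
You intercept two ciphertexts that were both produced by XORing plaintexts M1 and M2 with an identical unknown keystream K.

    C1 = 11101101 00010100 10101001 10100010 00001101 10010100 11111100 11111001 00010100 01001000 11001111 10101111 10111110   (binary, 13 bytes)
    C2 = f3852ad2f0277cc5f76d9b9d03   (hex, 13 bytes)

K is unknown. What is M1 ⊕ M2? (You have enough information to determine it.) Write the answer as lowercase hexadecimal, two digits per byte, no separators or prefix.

C1 ⊕ C2 = (M1 ⊕ K) ⊕ (M2 ⊕ K) = M1 ⊕ M2 — the shared key cancels under XOR.
ed XOR f3 = 1e
14 XOR 85 = 91
a9 XOR 2a = 83
a2 XOR d2 = 70
0d XOR f0 = fd
94 XOR 27 = b3
fc XOR 7c = 80
f9 XOR c5 = 3c
14 XOR f7 = e3
48 XOR 6d = 25
cf XOR 9b = 54
af XOR 9d = 32
be XOR 03 = bd

1e918370fdb3803ce3255432bd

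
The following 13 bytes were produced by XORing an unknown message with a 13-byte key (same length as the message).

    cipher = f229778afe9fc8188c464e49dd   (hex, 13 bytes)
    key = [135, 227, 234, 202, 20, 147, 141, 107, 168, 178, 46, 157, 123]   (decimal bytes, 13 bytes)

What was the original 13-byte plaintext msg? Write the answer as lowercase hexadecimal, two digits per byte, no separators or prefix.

XOR is its own inverse, so applying the key byte-wise gives the result directly.
f2 ⊕ 87 = 75
29 ⊕ e3 = ca
77 ⊕ ea = 9d
8a ⊕ ca = 40
fe ⊕ 14 = ea
9f ⊕ 93 = 0c
c8 ⊕ 8d = 45
18 ⊕ 6b = 73
8c ⊕ a8 = 24
46 ⊕ b2 = f4
4e ⊕ 2e = 60
49 ⊕ 9d = d4
dd ⊕ 7b = a6

75ca9d40ea0c457324f460d4a6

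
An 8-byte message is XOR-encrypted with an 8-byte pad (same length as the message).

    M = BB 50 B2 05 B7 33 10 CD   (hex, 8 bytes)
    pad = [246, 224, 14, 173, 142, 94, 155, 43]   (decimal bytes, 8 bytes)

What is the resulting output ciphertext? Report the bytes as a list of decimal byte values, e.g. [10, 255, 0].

[77, 176, 188, 168, 57, 109, 139, 230]

byte 0: 187 xor 246 =  77
byte 1:  80 xor 224 = 176
byte 2: 178 xor  14 = 188
byte 3:   5 xor 173 = 168
byte 4: 183 xor 142 =  57
byte 5:  51 xor  94 = 109
byte 6:  16 xor 155 = 139
byte 7: 205 xor  43 = 230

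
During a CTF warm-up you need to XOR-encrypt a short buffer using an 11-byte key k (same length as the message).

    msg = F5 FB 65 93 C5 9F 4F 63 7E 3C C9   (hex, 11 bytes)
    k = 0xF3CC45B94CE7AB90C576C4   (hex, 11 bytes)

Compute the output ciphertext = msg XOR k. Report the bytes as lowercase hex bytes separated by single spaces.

XOR is its own inverse, so applying the key byte-wise gives the result directly.
f5 xor f3 = 06
fb xor cc = 37
65 xor 45 = 20
93 xor b9 = 2a
c5 xor 4c = 89
9f xor e7 = 78
4f xor ab = e4
63 xor 90 = f3
7e xor c5 = bb
3c xor 76 = 4a
c9 xor c4 = 0d

06 37 20 2a 89 78 e4 f3 bb 4a 0d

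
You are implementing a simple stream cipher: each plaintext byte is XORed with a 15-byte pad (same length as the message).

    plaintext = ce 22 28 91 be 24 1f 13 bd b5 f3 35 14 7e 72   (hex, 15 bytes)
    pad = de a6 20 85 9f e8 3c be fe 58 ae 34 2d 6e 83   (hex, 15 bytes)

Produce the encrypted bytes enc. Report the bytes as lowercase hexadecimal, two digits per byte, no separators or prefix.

206 ^ 222 =  16
 34 ^ 166 = 132
 40 ^  32 =   8
145 ^ 133 =  20
190 ^ 159 =  33
 36 ^ 232 = 204
 31 ^  60 =  35
 19 ^ 190 = 173
189 ^ 254 =  67
181 ^  88 = 237
243 ^ 174 =  93
 53 ^  52 =   1
 20 ^  45 =  57
126 ^ 110 =  16
114 ^ 131 = 241

1084081421cc23ad43ed5d013910f1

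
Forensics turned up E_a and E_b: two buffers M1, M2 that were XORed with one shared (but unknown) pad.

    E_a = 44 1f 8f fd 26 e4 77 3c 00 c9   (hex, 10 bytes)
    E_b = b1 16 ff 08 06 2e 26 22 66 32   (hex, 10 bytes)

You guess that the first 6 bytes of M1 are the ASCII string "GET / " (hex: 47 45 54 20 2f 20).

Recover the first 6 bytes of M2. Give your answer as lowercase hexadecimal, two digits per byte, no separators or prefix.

b24c24d50fea

First, E_a ⊕ E_b = (M1 ⊕ K) ⊕ (M2 ⊕ K) = M1 ⊕ M2, so the key drops out. Then M2 = (M1 ⊕ M2) ⊕ M1 over the first 6 bytes.
byte 0: (44 XOR b1) XOR 47 = f5 XOR 47 = b2
byte 1: (1f XOR 16) XOR 45 = 09 XOR 45 = 4c
byte 2: (8f XOR ff) XOR 54 = 70 XOR 54 = 24
byte 3: (fd XOR 08) XOR 20 = f5 XOR 20 = d5
byte 4: (26 XOR 06) XOR 2f = 20 XOR 2f = 0f
byte 5: (e4 XOR 2e) XOR 20 = ca XOR 20 = ea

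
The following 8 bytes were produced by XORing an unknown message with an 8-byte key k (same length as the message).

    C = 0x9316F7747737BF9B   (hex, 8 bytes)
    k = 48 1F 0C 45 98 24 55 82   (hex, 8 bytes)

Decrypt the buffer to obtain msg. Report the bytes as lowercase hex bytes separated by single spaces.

db 09 fb 31 ef 13 ea 19

byte 0: 147 xor  72 = 219
byte 1:  22 xor  31 =   9
byte 2: 247 xor  12 = 251
byte 3: 116 xor  69 =  49
byte 4: 119 xor 152 = 239
byte 5:  55 xor  36 =  19
byte 6: 191 xor  85 = 234
byte 7: 155 xor 130 =  25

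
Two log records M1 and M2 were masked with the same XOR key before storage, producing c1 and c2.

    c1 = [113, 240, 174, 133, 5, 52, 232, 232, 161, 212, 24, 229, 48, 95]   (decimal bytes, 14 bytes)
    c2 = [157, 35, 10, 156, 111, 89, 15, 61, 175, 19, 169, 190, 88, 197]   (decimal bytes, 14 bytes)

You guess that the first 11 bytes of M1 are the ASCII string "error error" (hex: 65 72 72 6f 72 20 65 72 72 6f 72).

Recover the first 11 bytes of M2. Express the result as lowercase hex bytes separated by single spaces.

First, c1 ⊕ c2 = (M1 ⊕ K) ⊕ (M2 ⊕ K) = M1 ⊕ M2, so the key drops out. Then M2 = (M1 ⊕ M2) ⊕ M1 over the first 11 bytes.
byte 0: (71 XOR 9d) XOR 65 = ec XOR 65 = 89
byte 1: (f0 XOR 23) XOR 72 = d3 XOR 72 = a1
byte 2: (ae XOR 0a) XOR 72 = a4 XOR 72 = d6
byte 3: (85 XOR 9c) XOR 6f = 19 XOR 6f = 76
byte 4: (05 XOR 6f) XOR 72 = 6a XOR 72 = 18
byte 5: (34 XOR 59) XOR 20 = 6d XOR 20 = 4d
byte 6: (e8 XOR 0f) XOR 65 = e7 XOR 65 = 82
byte 7: (e8 XOR 3d) XOR 72 = d5 XOR 72 = a7
byte 8: (a1 XOR af) XOR 72 = 0e XOR 72 = 7c
byte 9: (d4 XOR 13) XOR 6f = c7 XOR 6f = a8
byte 10: (18 XOR a9) XOR 72 = b1 XOR 72 = c3

89 a1 d6 76 18 4d 82 a7 7c a8 c3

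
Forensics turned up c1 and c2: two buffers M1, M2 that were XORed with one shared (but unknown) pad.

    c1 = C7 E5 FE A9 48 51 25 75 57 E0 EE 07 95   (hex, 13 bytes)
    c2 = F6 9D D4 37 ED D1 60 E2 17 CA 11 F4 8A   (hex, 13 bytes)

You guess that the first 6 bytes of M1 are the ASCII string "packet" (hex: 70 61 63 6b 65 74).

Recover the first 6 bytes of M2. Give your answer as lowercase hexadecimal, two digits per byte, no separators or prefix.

411949f5c0f4

First, c1 ⊕ c2 = (M1 ⊕ K) ⊕ (M2 ⊕ K) = M1 ⊕ M2, so the key drops out. Then M2 = (M1 ⊕ M2) ⊕ M1 over the first 6 bytes.
byte 0: (c7 xor f6) xor 70 = 31 xor 70 = 41
byte 1: (e5 xor 9d) xor 61 = 78 xor 61 = 19
byte 2: (fe xor d4) xor 63 = 2a xor 63 = 49
byte 3: (a9 xor 37) xor 6b = 9e xor 6b = f5
byte 4: (48 xor ed) xor 65 = a5 xor 65 = c0
byte 5: (51 xor d1) xor 74 = 80 xor 74 = f4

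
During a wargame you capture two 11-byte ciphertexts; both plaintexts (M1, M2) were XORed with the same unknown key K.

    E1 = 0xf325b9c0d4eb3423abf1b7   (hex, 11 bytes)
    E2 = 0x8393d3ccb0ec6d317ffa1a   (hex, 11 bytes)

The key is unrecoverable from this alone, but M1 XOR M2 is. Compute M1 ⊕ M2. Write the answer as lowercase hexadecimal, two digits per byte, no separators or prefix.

E1 ⊕ E2 = (M1 ⊕ K) ⊕ (M2 ⊕ K) = M1 ⊕ M2 — the shared key cancels under XOR.
f3 XOR 83 = 70
25 XOR 93 = b6
b9 XOR d3 = 6a
c0 XOR cc = 0c
d4 XOR b0 = 64
eb XOR ec = 07
34 XOR 6d = 59
23 XOR 31 = 12
ab XOR 7f = d4
f1 XOR fa = 0b
b7 XOR 1a = ad

70b66a0c64075912d40bad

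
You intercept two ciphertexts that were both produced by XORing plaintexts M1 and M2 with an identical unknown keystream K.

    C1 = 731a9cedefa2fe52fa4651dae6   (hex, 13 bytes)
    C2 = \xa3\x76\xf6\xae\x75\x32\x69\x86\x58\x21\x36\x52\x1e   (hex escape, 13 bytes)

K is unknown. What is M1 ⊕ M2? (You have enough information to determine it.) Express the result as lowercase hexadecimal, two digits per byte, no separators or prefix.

C1 ⊕ C2 = (M1 ⊕ K) ⊕ (M2 ⊕ K) = M1 ⊕ M2 — the shared key cancels under XOR.
byte 0: 73 XOR a3 = d0
byte 1: 1a XOR 76 = 6c
byte 2: 9c XOR f6 = 6a
byte 3: ed XOR ae = 43
byte 4: ef XOR 75 = 9a
byte 5: a2 XOR 32 = 90
byte 6: fe XOR 69 = 97
byte 7: 52 XOR 86 = d4
byte 8: fa XOR 58 = a2
byte 9: 46 XOR 21 = 67
byte 10: 51 XOR 36 = 67
byte 11: da XOR 52 = 88
byte 12: e6 XOR 1e = f8

d06c6a439a9097d4a2676788f8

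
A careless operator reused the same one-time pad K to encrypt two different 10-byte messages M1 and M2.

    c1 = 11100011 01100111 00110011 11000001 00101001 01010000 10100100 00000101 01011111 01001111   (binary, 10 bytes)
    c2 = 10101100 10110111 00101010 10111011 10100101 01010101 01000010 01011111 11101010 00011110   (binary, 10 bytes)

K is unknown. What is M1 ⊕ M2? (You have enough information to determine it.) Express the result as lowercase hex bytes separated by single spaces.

c1 ⊕ c2 = (M1 ⊕ K) ⊕ (M2 ⊕ K) = M1 ⊕ M2 — the shared key cancels under XOR.
e3 ^ ac = 4f
67 ^ b7 = d0
33 ^ 2a = 19
c1 ^ bb = 7a
29 ^ a5 = 8c
50 ^ 55 = 05
a4 ^ 42 = e6
05 ^ 5f = 5a
5f ^ ea = b5
4f ^ 1e = 51

4f d0 19 7a 8c 05 e6 5a b5 51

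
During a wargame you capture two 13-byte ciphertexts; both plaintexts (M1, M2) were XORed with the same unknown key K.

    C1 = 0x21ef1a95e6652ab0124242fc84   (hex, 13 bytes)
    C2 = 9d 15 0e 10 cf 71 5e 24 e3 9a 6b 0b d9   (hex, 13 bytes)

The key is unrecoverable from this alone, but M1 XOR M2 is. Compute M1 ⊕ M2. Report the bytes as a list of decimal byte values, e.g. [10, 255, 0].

C1 ⊕ C2 = (M1 ⊕ K) ⊕ (M2 ⊕ K) = M1 ⊕ M2 — the shared key cancels under XOR.
21 ^ 9d = bc
ef ^ 15 = fa
1a ^ 0e = 14
95 ^ 10 = 85
e6 ^ cf = 29
65 ^ 71 = 14
2a ^ 5e = 74
b0 ^ 24 = 94
12 ^ e3 = f1
42 ^ 9a = d8
42 ^ 6b = 29
fc ^ 0b = f7
84 ^ d9 = 5d

[188, 250, 20, 133, 41, 20, 116, 148, 241, 216, 41, 247, 93]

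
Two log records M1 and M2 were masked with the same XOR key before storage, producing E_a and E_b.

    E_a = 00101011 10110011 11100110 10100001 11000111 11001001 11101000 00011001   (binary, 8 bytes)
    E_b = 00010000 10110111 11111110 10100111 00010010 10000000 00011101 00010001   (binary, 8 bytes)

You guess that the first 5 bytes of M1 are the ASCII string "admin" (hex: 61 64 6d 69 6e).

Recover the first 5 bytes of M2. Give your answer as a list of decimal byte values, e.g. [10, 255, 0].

[90, 96, 117, 111, 187]

First, E_a ⊕ E_b = (M1 ⊕ K) ⊕ (M2 ⊕ K) = M1 ⊕ M2, so the key drops out. Then M2 = (M1 ⊕ M2) ⊕ M1 over the first 5 bytes.
byte 0: (2b ⊕ 10) ⊕ 61 = 3b ⊕ 61 = 5a
byte 1: (b3 ⊕ b7) ⊕ 64 = 04 ⊕ 64 = 60
byte 2: (e6 ⊕ fe) ⊕ 6d = 18 ⊕ 6d = 75
byte 3: (a1 ⊕ a7) ⊕ 69 = 06 ⊕ 69 = 6f
byte 4: (c7 ⊕ 12) ⊕ 6e = d5 ⊕ 6e = bb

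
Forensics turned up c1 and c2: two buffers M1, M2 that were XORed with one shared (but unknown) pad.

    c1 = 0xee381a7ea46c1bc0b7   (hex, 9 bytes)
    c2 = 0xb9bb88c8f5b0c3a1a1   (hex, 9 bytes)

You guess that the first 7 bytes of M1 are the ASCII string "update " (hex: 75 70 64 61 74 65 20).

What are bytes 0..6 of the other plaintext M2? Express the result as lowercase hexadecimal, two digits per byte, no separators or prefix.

First, c1 ⊕ c2 = (M1 ⊕ K) ⊕ (M2 ⊕ K) = M1 ⊕ M2, so the key drops out. Then M2 = (M1 ⊕ M2) ⊕ M1 over the first 7 bytes.
byte 0: (ee xor b9) xor 75 = 57 xor 75 = 22
byte 1: (38 xor bb) xor 70 = 83 xor 70 = f3
byte 2: (1a xor 88) xor 64 = 92 xor 64 = f6
byte 3: (7e xor c8) xor 61 = b6 xor 61 = d7
byte 4: (a4 xor f5) xor 74 = 51 xor 74 = 25
byte 5: (6c xor b0) xor 65 = dc xor 65 = b9
byte 6: (1b xor c3) xor 20 = d8 xor 20 = f8

22f3f6d725b9f8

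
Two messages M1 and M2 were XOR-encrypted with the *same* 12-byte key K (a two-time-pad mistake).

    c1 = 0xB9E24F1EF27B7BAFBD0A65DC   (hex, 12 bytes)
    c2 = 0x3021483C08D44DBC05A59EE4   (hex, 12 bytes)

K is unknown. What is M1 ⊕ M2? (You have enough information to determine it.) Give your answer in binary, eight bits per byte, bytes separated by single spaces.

c1 ⊕ c2 = (M1 ⊕ K) ⊕ (M2 ⊕ K) = M1 ⊕ M2 — the shared key cancels under XOR.
byte 0: b9 XOR 30 = 89
byte 1: e2 XOR 21 = c3
byte 2: 4f XOR 48 = 07
byte 3: 1e XOR 3c = 22
byte 4: f2 XOR 08 = fa
byte 5: 7b XOR d4 = af
byte 6: 7b XOR 4d = 36
byte 7: af XOR bc = 13
byte 8: bd XOR 05 = b8
byte 9: 0a XOR a5 = af
byte 10: 65 XOR 9e = fb
byte 11: dc XOR e4 = 38

10001001 11000011 00000111 00100010 11111010 10101111 00110110 00010011 10111000 10101111 11111011 00111000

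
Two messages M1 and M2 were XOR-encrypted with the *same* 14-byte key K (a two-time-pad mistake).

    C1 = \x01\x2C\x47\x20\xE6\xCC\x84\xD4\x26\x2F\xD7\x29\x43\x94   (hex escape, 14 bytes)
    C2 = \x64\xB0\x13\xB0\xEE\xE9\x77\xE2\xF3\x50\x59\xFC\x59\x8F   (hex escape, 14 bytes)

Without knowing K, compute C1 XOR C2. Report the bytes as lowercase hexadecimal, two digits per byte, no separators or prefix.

659c54900825f336d57f8ed51a1b

C1 ⊕ C2 = (M1 ⊕ K) ⊕ (M2 ⊕ K) = M1 ⊕ M2 — the shared key cancels under XOR.
01 ⊕ 64 = 65
2c ⊕ b0 = 9c
47 ⊕ 13 = 54
20 ⊕ b0 = 90
e6 ⊕ ee = 08
cc ⊕ e9 = 25
84 ⊕ 77 = f3
d4 ⊕ e2 = 36
26 ⊕ f3 = d5
2f ⊕ 50 = 7f
d7 ⊕ 59 = 8e
29 ⊕ fc = d5
43 ⊕ 59 = 1a
94 ⊕ 8f = 1b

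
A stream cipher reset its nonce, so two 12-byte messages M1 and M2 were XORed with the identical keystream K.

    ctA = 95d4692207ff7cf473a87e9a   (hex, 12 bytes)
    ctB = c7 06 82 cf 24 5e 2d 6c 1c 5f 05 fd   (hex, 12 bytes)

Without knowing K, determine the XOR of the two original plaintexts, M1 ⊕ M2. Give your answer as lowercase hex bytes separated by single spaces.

52 d2 eb ed 23 a1 51 98 6f f7 7b 67

ctA ⊕ ctB = (M1 ⊕ K) ⊕ (M2 ⊕ K) = M1 ⊕ M2 — the shared key cancels under XOR.
95 ⊕ c7 = 52
d4 ⊕ 06 = d2
69 ⊕ 82 = eb
22 ⊕ cf = ed
07 ⊕ 24 = 23
ff ⊕ 5e = a1
7c ⊕ 2d = 51
f4 ⊕ 6c = 98
73 ⊕ 1c = 6f
a8 ⊕ 5f = f7
7e ⊕ 05 = 7b
9a ⊕ fd = 67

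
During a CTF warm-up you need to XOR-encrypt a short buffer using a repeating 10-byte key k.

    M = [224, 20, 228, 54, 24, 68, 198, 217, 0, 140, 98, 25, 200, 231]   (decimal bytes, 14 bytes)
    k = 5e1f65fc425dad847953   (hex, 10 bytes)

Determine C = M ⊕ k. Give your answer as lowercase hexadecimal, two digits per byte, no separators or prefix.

The 10-byte key repeats, so the effective keystream is 5e 1f 65 fc 42 5d ad 84 79 53 5e 1f 65 fc.
byte 0: 11100000 XOR 01011110 = 10111110
byte 1: 00010100 XOR 00011111 = 00001011
byte 2: 11100100 XOR 01100101 = 10000001
byte 3: 00110110 XOR 11111100 = 11001010
byte 4: 00011000 XOR 01000010 = 01011010
byte 5: 01000100 XOR 01011101 = 00011001
byte 6: 11000110 XOR 10101101 = 01101011
byte 7: 11011001 XOR 10000100 = 01011101
byte 8: 00000000 XOR 01111001 = 01111001
byte 9: 10001100 XOR 01010011 = 11011111
byte 10: 01100010 XOR 01011110 = 00111100
byte 11: 00011001 XOR 00011111 = 00000110
byte 12: 11001000 XOR 01100101 = 10101101
byte 13: 11100111 XOR 11111100 = 00011011

be0b81ca5a196b5d79df3c06ad1b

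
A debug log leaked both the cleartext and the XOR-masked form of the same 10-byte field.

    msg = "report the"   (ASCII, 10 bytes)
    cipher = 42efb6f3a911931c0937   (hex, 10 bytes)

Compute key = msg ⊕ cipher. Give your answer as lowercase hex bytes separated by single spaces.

Since cipher = msg ⊕ key, XORing both sides with msg gives key = msg ⊕ cipher.
72 XOR 42 = 30
65 XOR ef = 8a
70 XOR b6 = c6
6f XOR f3 = 9c
72 XOR a9 = db
74 XOR 11 = 65
20 XOR 93 = b3
74 XOR 1c = 68
68 XOR 09 = 61
65 XOR 37 = 52

30 8a c6 9c db 65 b3 68 61 52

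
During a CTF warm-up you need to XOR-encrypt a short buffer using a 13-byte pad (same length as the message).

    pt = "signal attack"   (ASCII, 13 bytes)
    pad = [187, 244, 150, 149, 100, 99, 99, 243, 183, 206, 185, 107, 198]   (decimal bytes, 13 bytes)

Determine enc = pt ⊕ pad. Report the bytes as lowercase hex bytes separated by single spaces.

c8 9d f1 fb 05 0f 43 92 c3 ba d8 08 ad

73 XOR bb = c8
69 XOR f4 = 9d
67 XOR 96 = f1
6e XOR 95 = fb
61 XOR 64 = 05
6c XOR 63 = 0f
20 XOR 63 = 43
61 XOR f3 = 92
74 XOR b7 = c3
74 XOR ce = ba
61 XOR b9 = d8
63 XOR 6b = 08
6b XOR c6 = ad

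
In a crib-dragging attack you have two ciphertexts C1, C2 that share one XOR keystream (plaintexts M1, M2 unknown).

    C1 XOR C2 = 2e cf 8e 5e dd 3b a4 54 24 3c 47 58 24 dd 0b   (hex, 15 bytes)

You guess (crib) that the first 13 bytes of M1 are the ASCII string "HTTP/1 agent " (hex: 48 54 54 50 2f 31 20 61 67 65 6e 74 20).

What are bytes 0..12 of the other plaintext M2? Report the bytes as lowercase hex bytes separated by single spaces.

66 9b da 0e f2 0a 84 35 43 59 29 2c 04

Since C1 ⊕ C2 = M1 ⊕ M2, XORing with the guessed M1 bytes yields the corresponding M2 bytes: M2 = (C1 ⊕ C2) ⊕ M1.
00101110 XOR 01001000 = 01100110
11001111 XOR 01010100 = 10011011
10001110 XOR 01010100 = 11011010
01011110 XOR 01010000 = 00001110
11011101 XOR 00101111 = 11110010
00111011 XOR 00110001 = 00001010
10100100 XOR 00100000 = 10000100
01010100 XOR 01100001 = 00110101
00100100 XOR 01100111 = 01000011
00111100 XOR 01100101 = 01011001
01000111 XOR 01101110 = 00101001
01011000 XOR 01110100 = 00101100
00100100 XOR 00100000 = 00000100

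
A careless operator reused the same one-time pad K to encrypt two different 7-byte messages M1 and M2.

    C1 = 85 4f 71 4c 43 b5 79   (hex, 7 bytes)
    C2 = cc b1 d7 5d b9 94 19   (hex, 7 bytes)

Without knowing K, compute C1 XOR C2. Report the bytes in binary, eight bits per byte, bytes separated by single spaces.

C1 ⊕ C2 = (M1 ⊕ K) ⊕ (M2 ⊕ K) = M1 ⊕ M2 — the shared key cancels under XOR.
byte 0: 10000101 ^ 11001100 = 01001001
byte 1: 01001111 ^ 10110001 = 11111110
byte 2: 01110001 ^ 11010111 = 10100110
byte 3: 01001100 ^ 01011101 = 00010001
byte 4: 01000011 ^ 10111001 = 11111010
byte 5: 10110101 ^ 10010100 = 00100001
byte 6: 01111001 ^ 00011001 = 01100000

01001001 11111110 10100110 00010001 11111010 00100001 01100000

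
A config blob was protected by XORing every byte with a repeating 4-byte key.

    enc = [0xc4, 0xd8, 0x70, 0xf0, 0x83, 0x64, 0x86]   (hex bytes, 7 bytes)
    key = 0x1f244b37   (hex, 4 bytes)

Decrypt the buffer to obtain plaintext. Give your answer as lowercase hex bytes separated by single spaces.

db fc 3b c7 9c 40 cd

The 4-byte key repeats, so the effective keystream is 1f 24 4b 37 1f 24 4b.
byte 0: c4 xor 1f = db
byte 1: d8 xor 24 = fc
byte 2: 70 xor 4b = 3b
byte 3: f0 xor 37 = c7
byte 4: 83 xor 1f = 9c
byte 5: 64 xor 24 = 40
byte 6: 86 xor 4b = cd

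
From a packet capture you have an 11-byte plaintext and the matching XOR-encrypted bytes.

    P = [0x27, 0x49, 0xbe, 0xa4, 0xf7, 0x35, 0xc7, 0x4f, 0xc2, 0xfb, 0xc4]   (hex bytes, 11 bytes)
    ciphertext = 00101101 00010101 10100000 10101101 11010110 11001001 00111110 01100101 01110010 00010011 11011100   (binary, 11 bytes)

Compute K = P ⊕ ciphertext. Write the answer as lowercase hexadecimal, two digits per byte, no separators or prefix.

0a5c1e0921fcf92ab0e818

Since ciphertext = P ⊕ K, XORing both sides with P gives K = P ⊕ ciphertext.
byte 0: 00100111 XOR 00101101 = 00001010
byte 1: 01001001 XOR 00010101 = 01011100
byte 2: 10111110 XOR 10100000 = 00011110
byte 3: 10100100 XOR 10101101 = 00001001
byte 4: 11110111 XOR 11010110 = 00100001
byte 5: 00110101 XOR 11001001 = 11111100
byte 6: 11000111 XOR 00111110 = 11111001
byte 7: 01001111 XOR 01100101 = 00101010
byte 8: 11000010 XOR 01110010 = 10110000
byte 9: 11111011 XOR 00010011 = 11101000
byte 10: 11000100 XOR 11011100 = 00011000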